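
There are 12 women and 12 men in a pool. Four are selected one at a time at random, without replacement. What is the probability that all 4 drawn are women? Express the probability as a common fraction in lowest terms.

15/322

Multiply the conditional probabilities at each draw: 12/24 · 11/23 · 10/22 · 9/21 = 11880/255024 = 15/322.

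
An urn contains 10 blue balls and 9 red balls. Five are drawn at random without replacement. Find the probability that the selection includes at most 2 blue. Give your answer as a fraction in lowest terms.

287/646

There are C(19,5) = 11628 ways to choose the 5.
Favorable selections (at most 2 blue): C(10,0)·C(9,5) + C(10,1)·C(9,4) + C(10,2)·C(9,3) = 126 + 1260 + 3780 = 5166.
Probability = 5166/11628 = 287/646.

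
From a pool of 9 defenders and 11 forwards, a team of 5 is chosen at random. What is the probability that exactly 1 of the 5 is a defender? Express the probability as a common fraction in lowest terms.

495/2584

The sample space is all 5-subsets of the 20: C(20,5) = 15504.
Selections with exactly 1 defender: choose 1 of the 9 defenders and 4 of the 11 forwards, C(9,1)·C(11,4) = 9·330 = 2970.
Probability = 2970/15504 = 495/2584.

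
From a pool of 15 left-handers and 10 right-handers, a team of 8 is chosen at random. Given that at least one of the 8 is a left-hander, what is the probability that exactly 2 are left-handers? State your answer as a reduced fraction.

245/12017

Work in counts. Selections with at least one left-hander: C(25,8) − C(10,8) = 1081575 − 45 = 1081530.
Of those, selections where exactly 2 are left-handers: C(15,2)·C(10,6) = 105·210 = 22050.
Conditional probability = 22050/1081530 = 245/12017.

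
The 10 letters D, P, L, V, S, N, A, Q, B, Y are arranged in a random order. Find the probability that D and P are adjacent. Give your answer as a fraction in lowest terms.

There are 10! = 3628800 arrangements.
Treat D and P as a block: 9! arrangements of the blocks × 2 orders within the block = 2·362880 = 725760.
Probability = 725760/3628800 = 1/5.

1/5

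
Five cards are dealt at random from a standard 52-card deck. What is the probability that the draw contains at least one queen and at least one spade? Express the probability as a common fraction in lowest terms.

229297/866320

There are C(52,5) = 2598960 possible draws.
By inclusion-exclusion on the complements, draws missing all queens or all spades: C(48,5) + C(39,5) − C(36,5) = 1712304 + 575757 − 376992 = 1911069.
So draws with at least one of each: 2598960 − 1911069 = 687891, probability 687891/2598960 = 229297/866320.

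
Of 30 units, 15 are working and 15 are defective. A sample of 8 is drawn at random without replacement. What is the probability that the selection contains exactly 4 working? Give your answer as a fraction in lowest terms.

There are C(30,8) = 5852925 ways to choose 8 from 30.
Selections with exactly 4 working: choose 4 of the 15 working and 4 of the 15 defective, C(15,4)·C(15,4) = 1365·1365 = 1863225.
Probability = 1863225/5852925 = 637/2001.

637/2001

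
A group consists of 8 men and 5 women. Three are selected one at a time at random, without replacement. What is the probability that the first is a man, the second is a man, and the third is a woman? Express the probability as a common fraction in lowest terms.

Multiply the conditional probabilities at each draw: 8/13 · 7/12 · 5/11 = 280/1716 = 70/429.

70/429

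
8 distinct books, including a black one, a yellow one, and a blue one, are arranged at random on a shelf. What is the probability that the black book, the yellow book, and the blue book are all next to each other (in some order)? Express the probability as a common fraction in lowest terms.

3/28

There are 8! = 40320 arrangements.
Treat the three as one block: 6! placements × 3! orders within the block = 720·6 = 4320.
Probability = 4320/40320 = 3/28.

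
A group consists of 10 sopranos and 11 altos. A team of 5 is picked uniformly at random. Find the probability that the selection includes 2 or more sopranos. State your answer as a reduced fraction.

97/119

Total selections: C(21,5) = 20349.
Favorable selections (2 or more sopranos): C(10,2)·C(11,3) + C(10,3)·C(11,2) + C(10,4)·C(11,1) + C(10,5)·C(11,0) = 7425 + 6600 + 2310 + 252 = 16587.
Probability = 16587/20349 = 97/119.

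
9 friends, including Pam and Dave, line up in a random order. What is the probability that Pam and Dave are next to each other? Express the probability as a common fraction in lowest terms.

There are 9! = 362880 arrangements.
Treat Pam and Dave as a block: 8! arrangements of the blocks × 2 orders within the block = 2·40320 = 80640.
Probability = 80640/362880 = 2/9.

2/9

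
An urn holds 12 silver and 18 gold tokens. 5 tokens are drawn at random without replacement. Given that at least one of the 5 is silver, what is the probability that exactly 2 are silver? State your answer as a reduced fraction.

Work in counts. Selections with at least one silver: C(30,5) − C(18,5) = 142506 − 8568 = 133938.
Of those, selections where exactly 2 are silver: C(12,2)·C(18,3) = 66·816 = 53856.
Conditional probability = 53856/133938 = 2992/7441.

2992/7441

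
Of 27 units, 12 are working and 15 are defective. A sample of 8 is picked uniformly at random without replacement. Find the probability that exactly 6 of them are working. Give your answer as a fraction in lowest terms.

196/4485

Total number of selections: C(27,8) = 2220075.
Selections with exactly 6 working: choose 6 of the 12 working and 2 of the 15 defective, C(12,6)·C(15,2) = 924·105 = 97020.
Probability = 97020/2220075 = 196/4485.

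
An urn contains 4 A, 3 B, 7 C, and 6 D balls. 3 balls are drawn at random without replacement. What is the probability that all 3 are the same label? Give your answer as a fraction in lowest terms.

There are C(20,3) = 1140 ways to draw 3 balls.
All same label: C(4,3) + C(3,3) + C(7,3) + C(6,3) = 4 + 1 + 35 + 20 = 60.
Probability = 60/1140 = 1/19.

1/19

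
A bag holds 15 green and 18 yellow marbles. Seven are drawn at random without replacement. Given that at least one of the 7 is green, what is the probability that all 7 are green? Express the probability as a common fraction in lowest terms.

715/471136

Work in counts. Selections with at least one green: C(33,7) − C(18,7) = 4272048 − 31824 = 4240224.
Of those, selections where all 7 are green: C(15,7) = 6435.
Conditional probability = 6435/4240224 = 715/471136.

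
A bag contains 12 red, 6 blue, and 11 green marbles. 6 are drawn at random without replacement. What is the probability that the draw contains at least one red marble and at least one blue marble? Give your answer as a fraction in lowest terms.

51737/67860

There are C(29,6) = 475020 possible draws.
By inclusion-exclusion on the complements, draws missing all red or all blue: C(17,6) + C(23,6) − C(11,6) = 12376 + 100947 − 462 = 112861.
So draws with at least one of each: 475020 − 112861 = 362159, probability 362159/475020 = 51737/67860.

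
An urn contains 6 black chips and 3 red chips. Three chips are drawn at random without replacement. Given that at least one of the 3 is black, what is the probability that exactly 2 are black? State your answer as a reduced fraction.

45/83

Work in counts. Selections with at least one black: C(9,3) − C(3,3) = 84 − 1 = 83.
Of those, selections where exactly 2 are black: C(6,2)·C(3,1) = 15·3 = 45.
Conditional probability = 45/83.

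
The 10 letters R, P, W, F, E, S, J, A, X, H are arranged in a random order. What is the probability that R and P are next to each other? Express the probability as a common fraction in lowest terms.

There are 10! = 3628800 arrangements.
Treat R and P as a block: 9! arrangements of the blocks × 2 orders within the block = 2·362880 = 725760.
Probability = 725760/3628800 = 1/5.

1/5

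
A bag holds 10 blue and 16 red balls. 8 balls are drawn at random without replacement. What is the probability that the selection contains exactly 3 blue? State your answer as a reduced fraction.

8064/24035

The sample space is all 8-subsets of the 26: C(26,8) = 1562275.
Selections with exactly 3 blue: choose 3 of the 10 blue and 5 of the 16 red, C(10,3)·C(16,5) = 120·4368 = 524160.
Probability = 524160/1562275 = 8064/24035.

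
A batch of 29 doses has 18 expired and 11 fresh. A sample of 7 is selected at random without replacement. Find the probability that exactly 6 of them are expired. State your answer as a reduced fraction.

Total number of selections: C(29,7) = 1560780.
Selections with exactly 6 expired: choose 6 of the 18 expired and 1 of the 11 fresh, C(18,6)·C(11,1) = 18564·11 = 204204.
Probability = 204204/1560780 = 1309/10005.

1309/10005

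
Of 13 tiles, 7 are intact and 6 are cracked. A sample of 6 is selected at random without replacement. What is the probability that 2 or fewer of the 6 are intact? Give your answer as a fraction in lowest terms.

179/858

There are C(13,6) = 1716 ways to choose the 6.
Favorable selections (2 or fewer intact): C(7,0)·C(6,6) + C(7,1)·C(6,5) + C(7,2)·C(6,4) = 1 + 42 + 315 = 358.
Probability = 358/1716 = 179/858.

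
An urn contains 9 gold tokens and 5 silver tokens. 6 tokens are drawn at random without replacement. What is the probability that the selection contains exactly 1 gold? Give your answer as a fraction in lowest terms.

Total number of selections: C(14,6) = 3003.
Selections with exactly 1 gold: choose 1 of the 9 gold and 5 of the 5 silver, C(9,1)·C(5,5) = 9·1 = 9.
Probability = 9/3003 = 3/1001.

3/1001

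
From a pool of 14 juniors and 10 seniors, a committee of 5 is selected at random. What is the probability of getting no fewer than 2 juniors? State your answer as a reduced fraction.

234/253

Total selections: C(24,5) = 42504.
Favorable selections (no fewer than 2 juniors): C(14,2)·C(10,3) + C(14,3)·C(10,2) + C(14,4)·C(10,1) + C(14,5)·C(10,0) = 10920 + 16380 + 10010 + 2002 = 39312.
Probability = 39312/42504 = 234/253.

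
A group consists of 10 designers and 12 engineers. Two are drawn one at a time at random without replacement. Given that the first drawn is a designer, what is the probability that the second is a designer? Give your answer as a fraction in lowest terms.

After removing one designer, 21 remain: 9 designers and 12 engineers.
So the probability the next is a designer is 9/21 = 3/7.

3/7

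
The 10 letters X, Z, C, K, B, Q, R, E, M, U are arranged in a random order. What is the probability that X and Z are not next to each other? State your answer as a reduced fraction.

4/5

There are 10! = 3628800 arrangements.
Arrangements with X and Z adjacent: 2·9! = 725760.
So not adjacent: 3628800 − 725760 = 2903040, probability 2903040/3628800 = 4/5.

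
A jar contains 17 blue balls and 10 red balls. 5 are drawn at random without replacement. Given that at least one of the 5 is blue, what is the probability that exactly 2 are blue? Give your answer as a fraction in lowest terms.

160/789

Work in counts. Selections with at least one blue: C(27,5) − C(10,5) = 80730 − 252 = 80478.
Of those, selections where exactly 2 are blue: C(17,2)·C(10,3) = 136·120 = 16320.
Conditional probability = 16320/80478 = 160/789.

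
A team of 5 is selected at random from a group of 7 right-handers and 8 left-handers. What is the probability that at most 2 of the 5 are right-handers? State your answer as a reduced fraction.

82/143

Total selections: C(15,5) = 3003.
Favorable selections (at most 2 right-handers): C(7,0)·C(8,5) + C(7,1)·C(8,4) + C(7,2)·C(8,3) = 56 + 490 + 1176 = 1722.
Probability = 1722/3003 = 82/143.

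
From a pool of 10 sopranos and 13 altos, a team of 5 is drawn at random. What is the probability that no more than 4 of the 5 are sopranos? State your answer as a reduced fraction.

Total selections: C(23,5) = 33649.
The complement is exactly 5 sopranos: C(10,5)·C(13,0) = 252.
Probability = 1 − 252/33649 = 33397/33649 = 4771/4807.

4771/4807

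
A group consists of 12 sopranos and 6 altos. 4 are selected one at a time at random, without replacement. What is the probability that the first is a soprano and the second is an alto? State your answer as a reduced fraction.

Multiply the conditional probabilities at each draw: 12/18 · 6/17 = 72/306 = 4/17.

4/17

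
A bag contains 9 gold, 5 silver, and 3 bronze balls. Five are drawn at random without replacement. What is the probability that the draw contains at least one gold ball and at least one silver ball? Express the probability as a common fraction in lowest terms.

There are C(17,5) = 6188 possible draws.
By inclusion-exclusion on the complements, draws missing all gold or all silver: C(8,5) + C(12,5) − C(3,5) = 56 + 792 − 0 = 848.
So draws with at least one of each: 6188 − 848 = 5340, probability 5340/6188 = 1335/1547.

1335/1547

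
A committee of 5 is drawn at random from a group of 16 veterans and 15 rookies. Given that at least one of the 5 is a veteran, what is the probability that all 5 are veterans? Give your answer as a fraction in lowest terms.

Work in counts. Selections with at least one veteran: C(31,5) − C(15,5) = 169911 − 3003 = 166908.
Of those, selections where all 5 are veterans: C(16,5) = 4368.
Conditional probability = 4368/166908 = 52/1987.

52/1987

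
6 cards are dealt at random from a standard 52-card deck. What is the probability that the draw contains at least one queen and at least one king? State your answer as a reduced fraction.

There are C(52,6) = 20358520 possible draws.
By inclusion-exclusion on the complements, draws missing all queens or all kings: C(48,6) + C(48,6) − C(44,6) = 12271512 + 12271512 − 7059052 = 17483972.
So draws with at least one of each: 20358520 − 17483972 = 2874548, probability 2874548/20358520 = 718637/5089630.

718637/5089630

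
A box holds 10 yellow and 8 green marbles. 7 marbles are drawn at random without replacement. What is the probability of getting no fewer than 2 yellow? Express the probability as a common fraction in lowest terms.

219/221

There are C(18,7) = 31824 ways to choose the 7.
Count the complement (fewer than 2 yellow): C(10,0)·C(8,7) + C(10,1)·C(8,6) = 8 + 280 = 288.
Probability = 1 − 288/31824 = 31536/31824 = 219/221.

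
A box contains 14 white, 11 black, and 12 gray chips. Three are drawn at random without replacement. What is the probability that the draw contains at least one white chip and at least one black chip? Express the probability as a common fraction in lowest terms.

There are C(37,3) = 7770 possible draws.
By inclusion-exclusion on the complements, draws missing all white or all black: C(23,3) + C(26,3) − C(12,3) = 1771 + 2600 − 220 = 4151.
So draws with at least one of each: 7770 − 4151 = 3619, probability 3619/7770 = 517/1110.

517/1110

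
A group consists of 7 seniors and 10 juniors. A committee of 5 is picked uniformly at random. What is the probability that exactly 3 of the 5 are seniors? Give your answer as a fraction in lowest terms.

225/884

Total number of selections: C(17,5) = 6188.
Selections with exactly 3 seniors: choose 3 of the 7 seniors and 2 of the 10 juniors, C(7,3)·C(10,2) = 35·45 = 1575.
Probability = 1575/6188 = 225/884.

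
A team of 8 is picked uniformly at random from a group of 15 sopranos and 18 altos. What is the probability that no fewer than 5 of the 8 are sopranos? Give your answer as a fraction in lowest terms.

Total selections: C(33,8) = 13884156.
Favorable selections (no fewer than 5 sopranos): C(15,5)·C(18,3) + C(15,6)·C(18,2) + C(15,7)·C(18,1) + C(15,8)·C(18,0) = 2450448 + 765765 + 115830 + 6435 = 3338478.
Probability = 3338478/13884156 = 1297/5394.

1297/5394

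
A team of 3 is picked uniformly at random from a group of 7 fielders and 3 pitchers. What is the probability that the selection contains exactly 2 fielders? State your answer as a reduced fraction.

Total number of selections: C(10,3) = 120.
Selections with exactly 2 fielders: choose 2 of the 7 fielders and 1 of the 3 pitchers, C(7,2)·C(3,1) = 21·3 = 63.
Probability = 63/120 = 21/40.

21/40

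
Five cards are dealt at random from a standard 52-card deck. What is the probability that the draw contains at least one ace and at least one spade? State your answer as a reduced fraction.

229297/866320

There are C(52,5) = 2598960 possible draws.
By inclusion-exclusion on the complements, draws missing all aces or all spades: C(48,5) + C(39,5) − C(36,5) = 1712304 + 575757 − 376992 = 1911069.
So draws with at least one of each: 2598960 − 1911069 = 687891, probability 687891/2598960 = 229297/866320.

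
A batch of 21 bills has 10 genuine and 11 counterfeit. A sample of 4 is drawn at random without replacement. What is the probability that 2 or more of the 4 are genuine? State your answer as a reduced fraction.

Total selections: C(21,4) = 5985.
Favorable selections (2 or more genuine): C(10,2)·C(11,2) + C(10,3)·C(11,1) + C(10,4)·C(11,0) = 2475 + 1320 + 210 = 4005.
Probability = 4005/5985 = 89/133.

89/133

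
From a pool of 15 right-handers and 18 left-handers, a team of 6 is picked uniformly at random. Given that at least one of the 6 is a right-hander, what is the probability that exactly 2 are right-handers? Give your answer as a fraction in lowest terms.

11475/38893

Work in counts. Selections with at least one right-hander: C(33,6) − C(18,6) = 1107568 − 18564 = 1089004.
Of those, selections where exactly 2 are right-handers: C(15,2)·C(18,4) = 105·3060 = 321300.
Conditional probability = 321300/1089004 = 11475/38893.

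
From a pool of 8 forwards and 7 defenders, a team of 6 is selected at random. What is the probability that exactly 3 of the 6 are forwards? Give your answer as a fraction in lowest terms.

The sample space is all 6-subsets of the 15: C(15,6) = 5005.
Selections with exactly 3 forwards: choose 3 of the 8 forwards and 3 of the 7 defenders, C(8,3)·C(7,3) = 56·35 = 1960.
Probability = 1960/5005 = 56/143.

56/143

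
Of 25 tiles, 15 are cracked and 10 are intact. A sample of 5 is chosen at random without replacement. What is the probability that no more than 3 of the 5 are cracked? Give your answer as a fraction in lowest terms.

There are C(25,5) = 53130 ways to choose the 5.
Count the complement (more than 3 cracked): C(15,4)·C(10,1) + C(15,5)·C(10,0) = 13650 + 3003 = 16653.
Probability = 1 − 16653/53130 = 36477/53130 = 1737/2530.

1737/2530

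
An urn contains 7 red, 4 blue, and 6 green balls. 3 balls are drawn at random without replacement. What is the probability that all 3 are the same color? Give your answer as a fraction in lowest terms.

There are C(17,3) = 680 ways to draw 3 balls.
All same color: C(7,3) + C(4,3) + C(6,3) = 35 + 4 + 20 = 59.
Probability = 59/680.

59/680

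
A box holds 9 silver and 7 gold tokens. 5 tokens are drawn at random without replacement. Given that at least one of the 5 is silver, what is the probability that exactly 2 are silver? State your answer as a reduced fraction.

20/69

Work in counts. Selections with at least one silver: C(16,5) − C(7,5) = 4368 − 21 = 4347.
Of those, selections where exactly 2 are silver: C(9,2)·C(7,3) = 36·35 = 1260.
Conditional probability = 1260/4347 = 20/69.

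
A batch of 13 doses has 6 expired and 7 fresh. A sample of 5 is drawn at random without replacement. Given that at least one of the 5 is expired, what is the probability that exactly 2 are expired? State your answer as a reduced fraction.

Work in counts. Selections with at least one expired: C(13,5) − C(7,5) = 1287 − 21 = 1266.
Of those, selections where exactly 2 are expired: C(6,2)·C(7,3) = 15·35 = 525.
Conditional probability = 525/1266 = 175/422.

175/422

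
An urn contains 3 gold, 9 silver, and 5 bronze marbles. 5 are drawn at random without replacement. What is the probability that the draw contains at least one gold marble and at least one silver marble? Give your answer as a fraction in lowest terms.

243/364

There are C(17,5) = 6188 possible draws.
By inclusion-exclusion on the complements, draws missing all gold or all silver: C(14,5) + C(8,5) − C(5,5) = 2002 + 56 − 1 = 2057.
So draws with at least one of each: 6188 − 2057 = 4131, probability 4131/6188 = 243/364.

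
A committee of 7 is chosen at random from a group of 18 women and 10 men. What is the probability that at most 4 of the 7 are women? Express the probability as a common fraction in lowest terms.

24209/49335

There are C(28,7) = 1184040 ways to choose the 7.
Count the complement (more than 4 women): C(18,5)·C(10,2) + C(18,6)·C(10,1) + C(18,7)·C(10,0) = 385560 + 185640 + 31824 = 603024.
Probability = 1 − 603024/1184040 = 581016/1184040 = 24209/49335.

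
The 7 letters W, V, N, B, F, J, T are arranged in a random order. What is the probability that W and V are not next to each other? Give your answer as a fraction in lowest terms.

There are 7! = 5040 arrangements.
Arrangements with W and V adjacent: 2·6! = 1440.
So not adjacent: 5040 − 1440 = 3600, probability 3600/5040 = 5/7.

5/7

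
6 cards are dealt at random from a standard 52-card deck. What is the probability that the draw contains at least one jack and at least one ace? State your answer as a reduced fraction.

There are C(52,6) = 20358520 possible draws.
By inclusion-exclusion on the complements, draws missing all jacks or all aces: C(48,6) + C(48,6) − C(44,6) = 12271512 + 12271512 − 7059052 = 17483972.
So draws with at least one of each: 20358520 − 17483972 = 2874548, probability 2874548/20358520 = 718637/5089630.

718637/5089630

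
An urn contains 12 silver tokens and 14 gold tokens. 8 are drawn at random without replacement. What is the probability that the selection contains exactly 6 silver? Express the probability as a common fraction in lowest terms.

588/10925

The sample space is all 8-subsets of the 26: C(26,8) = 1562275.
Selections with exactly 6 silver: choose 6 of the 12 silver and 2 of the 14 gold, C(12,6)·C(14,2) = 924·91 = 84084.
Probability = 84084/1562275 = 588/10925.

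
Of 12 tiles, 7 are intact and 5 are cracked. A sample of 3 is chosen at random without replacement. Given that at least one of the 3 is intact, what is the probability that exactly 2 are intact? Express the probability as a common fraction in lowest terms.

Work in counts. Selections with at least one intact: C(12,3) − C(5,3) = 220 − 10 = 210.
Of those, selections where exactly 2 are intact: C(7,2)·C(5,1) = 21·5 = 105.
Conditional probability = 105/210 = 1/2.

1/2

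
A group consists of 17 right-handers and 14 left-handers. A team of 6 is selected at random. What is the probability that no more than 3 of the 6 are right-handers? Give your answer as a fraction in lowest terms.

There are C(31,6) = 736281 ways to choose the 6.
Count the complement (more than 3 right-handers): C(17,4)·C(14,2) + C(17,5)·C(14,1) + C(17,6)·C(14,0) = 216580 + 86632 + 12376 = 315588.
Probability = 1 − 315588/736281 = 420693/736281 = 1541/2697.

1541/2697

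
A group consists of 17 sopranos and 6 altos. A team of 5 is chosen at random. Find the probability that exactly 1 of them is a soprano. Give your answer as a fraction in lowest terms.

The sample space is all 5-subsets of the 23: C(23,5) = 33649.
Selections with exactly 1 soprano: choose 1 of the 17 sopranos and 4 of the 6 altos, C(17,1)·C(6,4) = 17·15 = 255.
Probability = 255/33649.

255/33649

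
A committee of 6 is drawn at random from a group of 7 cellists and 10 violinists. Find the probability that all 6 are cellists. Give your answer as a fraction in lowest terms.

1/1768

There are C(17,6) = 12376 possible selections.
Selections with all cellists: C(7,6) = 7.
Probability = 7/12376 = 1/1768.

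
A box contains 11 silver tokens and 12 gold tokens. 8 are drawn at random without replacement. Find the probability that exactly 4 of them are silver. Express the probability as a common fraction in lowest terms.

Total number of selections: C(23,8) = 490314.
Selections with exactly 4 silver: choose 4 of the 11 silver and 4 of the 12 gold, C(11,4)·C(12,4) = 330·495 = 163350.
Probability = 163350/490314 = 2475/7429.

2475/7429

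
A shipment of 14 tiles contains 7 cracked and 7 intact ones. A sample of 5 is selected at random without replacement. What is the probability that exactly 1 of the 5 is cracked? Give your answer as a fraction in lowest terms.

35/286

Total number of selections: C(14,5) = 2002.
Selections with exactly 1 cracked: choose 1 of the 7 cracked and 4 of the 7 intact, C(7,1)·C(7,4) = 7·35 = 245.
Probability = 245/2002 = 35/286.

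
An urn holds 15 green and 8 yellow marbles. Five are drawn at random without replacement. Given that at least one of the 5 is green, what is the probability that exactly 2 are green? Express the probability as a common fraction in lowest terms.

840/4799

Work in counts. Selections with at least one green: C(23,5) − C(8,5) = 33649 − 56 = 33593.
Of those, selections where exactly 2 are green: C(15,2)·C(8,3) = 105·56 = 5880.
Conditional probability = 5880/33593 = 840/4799.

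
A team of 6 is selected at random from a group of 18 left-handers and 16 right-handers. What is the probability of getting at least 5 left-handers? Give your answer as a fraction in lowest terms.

Total selections: C(34,6) = 1344904.
Favorable selections (at least 5 left-handers): C(18,5)·C(16,1) + C(18,6)·C(16,0) = 137088 + 18564 = 155652.
Probability = 155652/1344904 = 2289/19778.

2289/19778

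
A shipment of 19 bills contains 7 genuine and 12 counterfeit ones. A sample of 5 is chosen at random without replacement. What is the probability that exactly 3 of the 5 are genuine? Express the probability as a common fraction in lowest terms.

385/1938

The sample space is all 5-subsets of the 19: C(19,5) = 11628.
Selections with exactly 3 genuine: choose 3 of the 7 genuine and 2 of the 12 counterfeit, C(7,3)·C(12,2) = 35·66 = 2310.
Probability = 2310/11628 = 385/1938.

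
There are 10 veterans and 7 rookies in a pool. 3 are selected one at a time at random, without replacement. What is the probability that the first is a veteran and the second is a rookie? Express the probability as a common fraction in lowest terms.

Multiply the conditional probabilities at each draw: 10/17 · 7/16 = 70/272 = 35/136.

35/136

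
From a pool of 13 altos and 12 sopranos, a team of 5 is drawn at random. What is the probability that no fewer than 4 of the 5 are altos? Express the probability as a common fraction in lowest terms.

There are C(25,5) = 53130 ways to choose the 5.
Favorable selections (no fewer than 4 altos): C(13,4)·C(12,1) + C(13,5)·C(12,0) = 8580 + 1287 = 9867.
Probability = 9867/53130 = 13/70.

13/70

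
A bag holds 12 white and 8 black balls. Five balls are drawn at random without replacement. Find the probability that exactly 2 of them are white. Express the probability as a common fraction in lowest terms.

77/323

The sample space is all 5-subsets of the 20: C(20,5) = 15504.
Selections with exactly 2 white: choose 2 of the 12 white and 3 of the 8 black, C(12,2)·C(8,3) = 66·56 = 3696.
Probability = 3696/15504 = 77/323.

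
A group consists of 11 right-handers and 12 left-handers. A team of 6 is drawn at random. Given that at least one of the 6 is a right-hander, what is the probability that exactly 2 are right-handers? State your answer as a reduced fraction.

Work in counts. Selections with at least one right-hander: C(23,6) − C(12,6) = 100947 − 924 = 100023.
Of those, selections where exactly 2 are right-handers: C(11,2)·C(12,4) = 55·495 = 27225.
Conditional probability = 27225/100023 = 825/3031.

825/3031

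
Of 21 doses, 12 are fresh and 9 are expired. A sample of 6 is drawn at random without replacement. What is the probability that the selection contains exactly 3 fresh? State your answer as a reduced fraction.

110/323

Total number of selections: C(21,6) = 54264.
Selections with exactly 3 fresh: choose 3 of the 12 fresh and 3 of the 9 expired, C(12,3)·C(9,3) = 220·84 = 18480.
Probability = 18480/54264 = 110/323.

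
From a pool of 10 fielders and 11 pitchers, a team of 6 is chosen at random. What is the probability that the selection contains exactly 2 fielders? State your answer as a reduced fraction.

There are C(21,6) = 54264 ways to choose 6 from 21.
Selections with exactly 2 fielders: choose 2 of the 10 fielders and 4 of the 11 pitchers, C(10,2)·C(11,4) = 45·330 = 14850.
Probability = 14850/54264 = 2475/9044.

2475/9044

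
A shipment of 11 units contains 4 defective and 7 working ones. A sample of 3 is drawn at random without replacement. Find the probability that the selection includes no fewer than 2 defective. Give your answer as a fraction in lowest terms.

46/165

Total selections: C(11,3) = 165.
Favorable selections (no fewer than 2 defective): C(4,2)·C(7,1) + C(4,3)·C(7,0) = 42 + 4 = 46.
Probability = 46/165.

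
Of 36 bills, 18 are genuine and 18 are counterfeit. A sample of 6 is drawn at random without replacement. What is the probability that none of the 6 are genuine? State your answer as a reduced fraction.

There are C(36,6) = 1947792 possible selections.
Selections with no genuine (all counterfeit): C(18,6) = 18564.
Probability = 18564/1947792 = 13/1364.

13/1364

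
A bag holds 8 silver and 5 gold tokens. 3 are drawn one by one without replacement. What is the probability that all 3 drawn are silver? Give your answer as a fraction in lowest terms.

Multiply the conditional probabilities at each draw: 8/13 · 7/12 · 6/11 = 336/1716 = 28/143.

28/143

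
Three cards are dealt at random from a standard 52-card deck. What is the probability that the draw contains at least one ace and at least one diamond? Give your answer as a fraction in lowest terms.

33/260

There are C(52,3) = 22100 possible draws.
By inclusion-exclusion on the complements, draws missing all aces or all diamonds: C(48,3) + C(39,3) − C(36,3) = 17296 + 9139 − 7140 = 19295.
So draws with at least one of each: 22100 − 19295 = 2805, probability 2805/22100 = 33/260.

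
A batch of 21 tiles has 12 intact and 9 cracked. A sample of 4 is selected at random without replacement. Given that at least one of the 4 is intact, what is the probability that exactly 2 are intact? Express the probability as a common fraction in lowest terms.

88/217

Work in counts. Selections with at least one intact: C(21,4) − C(9,4) = 5985 − 126 = 5859.
Of those, selections where exactly 2 are intact: C(12,2)·C(9,2) = 66·36 = 2376.
Conditional probability = 2376/5859 = 88/217.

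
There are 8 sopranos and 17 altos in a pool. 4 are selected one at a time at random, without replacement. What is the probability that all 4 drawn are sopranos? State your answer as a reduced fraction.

7/1265

Multiply the conditional probabilities at each draw: 8/25 · 7/24 · 6/23 · 5/22 = 1680/303600 = 7/1265.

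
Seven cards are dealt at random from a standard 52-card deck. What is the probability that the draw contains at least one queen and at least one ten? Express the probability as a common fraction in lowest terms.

3105873/16723070

There are C(52,7) = 133784560 possible draws.
By inclusion-exclusion on the complements, draws missing all queens or all tens: C(48,7) + C(48,7) − C(44,7) = 73629072 + 73629072 − 38320568 = 108937576.
So draws with at least one of each: 133784560 − 108937576 = 24846984, probability 24846984/133784560 = 3105873/16723070.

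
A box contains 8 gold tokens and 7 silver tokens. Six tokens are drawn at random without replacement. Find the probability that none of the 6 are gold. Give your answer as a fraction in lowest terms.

1/715

There are C(15,6) = 5005 possible selections.
Selections with no gold (all silver): C(7,6) = 7.
Probability = 7/5005 = 1/715.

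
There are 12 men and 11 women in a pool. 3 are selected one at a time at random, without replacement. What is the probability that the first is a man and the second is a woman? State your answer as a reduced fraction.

6/23

Multiply the conditional probabilities at each draw: 12/23 · 11/22 = 132/506 = 6/23.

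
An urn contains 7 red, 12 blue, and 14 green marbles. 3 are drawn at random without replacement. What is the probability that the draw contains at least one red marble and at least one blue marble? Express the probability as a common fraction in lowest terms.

There are C(33,3) = 5456 possible draws.
By inclusion-exclusion on the complements, draws missing all red or all blue: C(26,3) + C(21,3) − C(14,3) = 2600 + 1330 − 364 = 3566.
So draws with at least one of each: 5456 − 3566 = 1890, probability 1890/5456 = 945/2728.

945/2728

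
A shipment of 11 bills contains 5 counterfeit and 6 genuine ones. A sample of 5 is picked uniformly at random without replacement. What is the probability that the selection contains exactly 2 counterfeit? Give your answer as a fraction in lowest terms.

100/231

Total number of selections: C(11,5) = 462.
Selections with exactly 2 counterfeit: choose 2 of the 5 counterfeit and 3 of the 6 genuine, C(5,2)·C(6,3) = 10·20 = 200.
Probability = 200/462 = 100/231.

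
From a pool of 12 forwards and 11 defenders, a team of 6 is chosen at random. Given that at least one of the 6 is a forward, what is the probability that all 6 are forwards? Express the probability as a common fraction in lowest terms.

4/435

Work in counts. Selections with at least one forward: C(23,6) − C(11,6) = 100947 − 462 = 100485.
Of those, selections where all 6 are forwards: C(12,6) = 924.
Conditional probability = 924/100485 = 4/435.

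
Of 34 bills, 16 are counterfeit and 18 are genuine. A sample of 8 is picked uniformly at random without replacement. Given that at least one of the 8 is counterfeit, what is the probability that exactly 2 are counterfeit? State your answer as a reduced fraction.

Work in counts. Selections with at least one counterfeit: C(34,8) − C(18,8) = 18156204 − 43758 = 18112446.
Of those, selections where exactly 2 are counterfeit: C(16,2)·C(18,6) = 120·18564 = 2227680.
Conditional probability = 2227680/18112446 = 7280/59191.

7280/59191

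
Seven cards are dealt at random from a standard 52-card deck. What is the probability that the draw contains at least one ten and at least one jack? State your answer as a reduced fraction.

3105873/16723070

There are C(52,7) = 133784560 possible draws.
By inclusion-exclusion on the complements, draws missing all tens or all jacks: C(48,7) + C(48,7) − C(44,7) = 73629072 + 73629072 − 38320568 = 108937576.
So draws with at least one of each: 133784560 − 108937576 = 24846984, probability 24846984/133784560 = 3105873/16723070.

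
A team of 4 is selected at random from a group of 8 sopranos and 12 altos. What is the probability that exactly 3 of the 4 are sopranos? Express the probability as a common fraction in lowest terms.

Total number of selections: C(20,4) = 4845.
Selections with exactly 3 sopranos: choose 3 of the 8 sopranos and 1 of the 12 altos, C(8,3)·C(12,1) = 56·12 = 672.
Probability = 672/4845 = 224/1615.

224/1615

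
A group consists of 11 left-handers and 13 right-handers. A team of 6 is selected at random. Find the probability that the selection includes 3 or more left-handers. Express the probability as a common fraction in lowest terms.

3609/6118

There are C(24,6) = 134596 ways to choose the 6.
Favorable selections (3 or more left-handers): C(11,3)·C(13,3) + C(11,4)·C(13,2) + C(11,5)·C(13,1) + C(11,6)·C(13,0) = 47190 + 25740 + 6006 + 462 = 79398.
Probability = 79398/134596 = 3609/6118.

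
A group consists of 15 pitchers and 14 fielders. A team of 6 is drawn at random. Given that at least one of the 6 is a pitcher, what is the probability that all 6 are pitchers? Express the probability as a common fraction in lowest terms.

55/5187

Work in counts. Selections with at least one pitcher: C(29,6) − C(14,6) = 475020 − 3003 = 472017.
Of those, selections where all 6 are pitchers: C(15,6) = 5005.
Conditional probability = 5005/472017 = 55/5187.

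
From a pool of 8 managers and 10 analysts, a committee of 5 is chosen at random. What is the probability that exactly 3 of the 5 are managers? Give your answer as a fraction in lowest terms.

5/17

Total number of selections: C(18,5) = 8568.
Selections with exactly 3 managers: choose 3 of the 8 managers and 2 of the 10 analysts, C(8,3)·C(10,2) = 56·45 = 2520.
Probability = 2520/8568 = 5/17.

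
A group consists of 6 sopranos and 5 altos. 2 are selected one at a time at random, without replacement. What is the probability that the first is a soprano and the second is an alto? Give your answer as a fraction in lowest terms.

Multiply the conditional probabilities at each draw: 6/11 · 5/10 = 30/110 = 3/11.

3/11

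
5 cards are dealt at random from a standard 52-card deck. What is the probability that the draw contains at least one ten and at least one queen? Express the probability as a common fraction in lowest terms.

6509/64974

There are C(52,5) = 2598960 possible draws.
By inclusion-exclusion on the complements, draws missing all tens or all queens: C(48,5) + C(48,5) − C(44,5) = 1712304 + 1712304 − 1086008 = 2338600.
So draws with at least one of each: 2598960 − 2338600 = 260360, probability 260360/2598960 = 6509/64974.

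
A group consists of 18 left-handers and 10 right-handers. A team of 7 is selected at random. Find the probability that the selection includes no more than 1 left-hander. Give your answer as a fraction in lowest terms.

Total selections: C(28,7) = 1184040.
Favorable selections (no more than 1 left-hander): C(18,0)·C(10,7) + C(18,1)·C(10,6) = 120 + 3780 = 3900.
Probability = 3900/1184040 = 5/1518.

5/1518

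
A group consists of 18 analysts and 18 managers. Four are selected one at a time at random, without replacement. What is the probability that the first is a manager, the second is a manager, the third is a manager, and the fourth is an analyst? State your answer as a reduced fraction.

Multiply the conditional probabilities at each draw: 18/36 · 17/35 · 16/34 · 18/33 = 88128/1413720 = 24/385.

24/385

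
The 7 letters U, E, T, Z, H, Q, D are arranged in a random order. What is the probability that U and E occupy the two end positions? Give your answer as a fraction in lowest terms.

1/21

There are 7! = 5040 arrangements.
Place U and E at the ends in 2 ways, arrange the remaining 5 in 5! = 120 ways: 2·120 = 240.
Probability = 240/5040 = 1/21.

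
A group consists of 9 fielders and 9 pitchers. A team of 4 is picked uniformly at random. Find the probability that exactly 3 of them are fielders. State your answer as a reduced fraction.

21/85

The sample space is all 4-subsets of the 18: C(18,4) = 3060.
Selections with exactly 3 fielders: choose 3 of the 9 fielders and 1 of the 9 pitchers, C(9,3)·C(9,1) = 84·9 = 756.
Probability = 756/3060 = 21/85.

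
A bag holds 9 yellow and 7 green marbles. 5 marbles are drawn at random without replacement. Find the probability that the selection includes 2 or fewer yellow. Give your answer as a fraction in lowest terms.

There are C(16,5) = 4368 ways to choose the 5.
Favorable selections (2 or fewer yellow): C(9,0)·C(7,5) + C(9,1)·C(7,4) + C(9,2)·C(7,3) = 21 + 315 + 1260 = 1596.
Probability = 1596/4368 = 19/52.

19/52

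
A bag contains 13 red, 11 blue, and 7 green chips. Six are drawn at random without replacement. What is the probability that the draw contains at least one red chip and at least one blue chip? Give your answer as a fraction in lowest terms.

There are C(31,6) = 736281 possible draws.
By inclusion-exclusion on the complements, draws missing all red or all blue: C(18,6) + C(20,6) − C(7,6) = 18564 + 38760 − 7 = 57317.
So draws with at least one of each: 736281 − 57317 = 678964, probability 678964/736281 = 52228/56637.

52228/56637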